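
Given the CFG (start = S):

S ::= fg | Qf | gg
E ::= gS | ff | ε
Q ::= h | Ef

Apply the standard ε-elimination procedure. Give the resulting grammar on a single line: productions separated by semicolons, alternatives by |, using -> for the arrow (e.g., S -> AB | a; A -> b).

Nullable set: {E}.
Drop E -> ε.
Q -> Ef: E nullable, giving Ef | f.
Unchanged (no nullable symbols): S -> Qf; S -> fg; S -> gg; E -> ff; E -> gS; Q -> h.

S -> Qf | fg | gg; E -> ff | gS; Q -> f | h | Ef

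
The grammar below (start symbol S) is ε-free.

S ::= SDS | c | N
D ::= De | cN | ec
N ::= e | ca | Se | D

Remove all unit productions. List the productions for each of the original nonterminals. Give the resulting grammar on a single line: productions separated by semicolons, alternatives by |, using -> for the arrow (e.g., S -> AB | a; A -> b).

S -> c | e | De | Se | cN | ca | ec | SDS; D -> De | cN | ec; N -> e | De | Se | cN | ca | ec

Unit productions: N->D, S->N.
Unit pairs (A ⇒* B via units): (N,D), (S,D), (S,N).
S: inherits non-unit rules of {D, N, S} → De | SDS | Se | c | cN | ca | e | ec.
D: inherits non-unit rules of {D} → De | cN | ec.
N: inherits non-unit rules of {D, N} → De | Se | cN | ca | e | ec.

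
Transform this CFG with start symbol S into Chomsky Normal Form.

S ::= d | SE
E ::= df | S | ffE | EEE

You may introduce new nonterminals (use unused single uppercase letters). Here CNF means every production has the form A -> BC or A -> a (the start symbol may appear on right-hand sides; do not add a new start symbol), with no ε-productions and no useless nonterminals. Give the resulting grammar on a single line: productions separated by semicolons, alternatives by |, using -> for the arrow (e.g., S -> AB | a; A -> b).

S -> d | SE; A -> d; B -> f; C -> BE; D -> EE; E -> d | AB | BC | ED | SE

No ε-productions.
After unit-elimination: S -> d | SE; E -> d | SE | df | EEE | ffE.
TERM: introduce A -> d, B -> f and substitute in every rule of length ≥2.
BIN: E -> BBE becomes E -> BC, C -> BE; E -> EEE becomes E -> ED, D -> EE.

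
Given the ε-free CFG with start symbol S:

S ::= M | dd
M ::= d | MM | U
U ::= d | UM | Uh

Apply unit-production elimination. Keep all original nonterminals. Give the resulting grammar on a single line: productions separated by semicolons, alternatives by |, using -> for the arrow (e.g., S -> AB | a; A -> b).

S -> d | MM | UM | Uh | dd; M -> d | MM | UM | Uh; U -> d | UM | Uh

Unit productions: M->U, S->M.
Unit pairs (A ⇒* B via units): (M,U), (S,M), (S,U).
S: inherits non-unit rules of {M, S, U} → MM | UM | Uh | d | dd.
M: inherits non-unit rules of {M, U} → MM | UM | Uh | d.
U: inherits non-unit rules of {U} → UM | Uh | d.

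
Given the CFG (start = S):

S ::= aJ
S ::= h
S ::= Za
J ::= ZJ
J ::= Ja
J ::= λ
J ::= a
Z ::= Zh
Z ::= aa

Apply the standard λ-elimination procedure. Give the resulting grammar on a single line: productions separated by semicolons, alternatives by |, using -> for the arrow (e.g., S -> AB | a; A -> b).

S -> a | h | Za | aJ; J -> Z | a | Ja | ZJ; Z -> Zh | aa

Nullable set: {J}.
S -> aJ: J nullable, giving a | aJ.
Drop J -> λ.
J -> Ja: J nullable, giving Ja | a.
J -> ZJ: J nullable, giving Z | ZJ.
Unchanged (no nullable symbols): S -> Za; S -> h; J -> a; Z -> Zh; Z -> aa.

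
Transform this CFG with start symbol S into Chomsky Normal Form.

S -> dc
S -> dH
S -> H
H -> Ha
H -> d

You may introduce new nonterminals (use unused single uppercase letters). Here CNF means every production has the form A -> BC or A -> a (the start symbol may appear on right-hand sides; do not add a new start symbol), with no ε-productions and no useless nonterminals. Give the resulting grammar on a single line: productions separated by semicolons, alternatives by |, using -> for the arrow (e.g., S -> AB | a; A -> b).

S -> d | BC | BH | HA; A -> a; B -> d; C -> c; H -> d | HA

No ε-productions.
After unit-elimination: S -> d | Ha | dH | dc; H -> d | Ha.
TERM: introduce A -> a, C -> c, B -> d and substitute in every rule of length ≥2.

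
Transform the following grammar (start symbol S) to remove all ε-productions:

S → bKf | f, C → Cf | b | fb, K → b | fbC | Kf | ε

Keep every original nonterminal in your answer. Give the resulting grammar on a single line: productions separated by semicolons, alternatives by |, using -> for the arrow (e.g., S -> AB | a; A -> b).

Nullable set: {K}.
S -> bKf: K nullable, giving bKf | bf.
Drop K -> ε.
K -> Kf: K nullable, giving Kf | f.
Unchanged (no nullable symbols): S -> f; C -> Cf; C -> b; C -> fb; K -> b; K -> fbC.

S -> f | bf | bKf; C -> b | Cf | fb; K -> b | f | Kf | fbC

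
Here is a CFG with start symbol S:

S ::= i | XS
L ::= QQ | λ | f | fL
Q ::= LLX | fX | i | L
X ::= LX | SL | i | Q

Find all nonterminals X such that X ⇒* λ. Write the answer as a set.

Directly nullable (have an ε-rule): {L}.
Q is nullable via Q -> L (every symbol on the right is already known nullable).
X is nullable via X -> Q (every symbol on the right is already known nullable).
Not nullable: S — each has a terminal in every rule's right-hand side or depends on a non-nullable symbol.

{L, Q, X}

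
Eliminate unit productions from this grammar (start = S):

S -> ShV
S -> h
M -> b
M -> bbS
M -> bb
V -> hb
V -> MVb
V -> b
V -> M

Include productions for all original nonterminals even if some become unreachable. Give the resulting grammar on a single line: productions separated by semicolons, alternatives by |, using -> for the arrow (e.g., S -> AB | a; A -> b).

Unit productions: V->M.
Unit pairs (A ⇒* B via units): (V,M).
S: inherits non-unit rules of {S} → ShV | h.
M: inherits non-unit rules of {M} → b | bb | bbS.
V: inherits non-unit rules of {M, V} → MVb | b | bb | bbS | hb.

S -> h | ShV; M -> b | bb | bbS; V -> b | bb | hb | MVb | bbS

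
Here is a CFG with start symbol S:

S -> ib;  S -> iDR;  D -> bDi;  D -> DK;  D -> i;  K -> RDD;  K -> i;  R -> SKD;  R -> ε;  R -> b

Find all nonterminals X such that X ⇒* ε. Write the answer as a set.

{R}

Directly nullable (have an ε-rule): {R}.
Not nullable: D, K, S — each has a terminal in every rule's right-hand side or depends on a non-nullable symbol.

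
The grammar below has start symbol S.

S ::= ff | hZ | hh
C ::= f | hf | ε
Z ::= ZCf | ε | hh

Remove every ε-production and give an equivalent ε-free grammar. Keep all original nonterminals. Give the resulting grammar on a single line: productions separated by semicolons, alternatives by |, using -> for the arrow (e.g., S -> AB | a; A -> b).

S -> h | ff | hZ | hh; C -> f | hf; Z -> f | Cf | Zf | hh | ZCf

Nullable set: {C, Z}.
S -> hZ: Z nullable, giving h | hZ.
Drop C -> ε.
Drop Z -> ε.
Z -> ZCf: Z, C nullable, giving Cf | ZCf | Zf | f.
Unchanged (no nullable symbols): S -> ff; S -> hh; C -> f; C -> hf; Z -> hh.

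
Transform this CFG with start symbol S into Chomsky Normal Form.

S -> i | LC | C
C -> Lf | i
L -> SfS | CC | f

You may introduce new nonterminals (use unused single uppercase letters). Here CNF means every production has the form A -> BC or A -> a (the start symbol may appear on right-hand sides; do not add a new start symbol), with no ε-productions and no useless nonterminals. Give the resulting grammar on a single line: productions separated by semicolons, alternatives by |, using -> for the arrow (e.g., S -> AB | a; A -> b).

S -> i | LA | LC; A -> f; B -> AS; C -> i | LA; L -> f | CC | SB

No ε-productions.
After unit-elimination: S -> i | LC | Lf; C -> i | Lf; L -> f | CC | SfS.
TERM: introduce A -> f and substitute in every rule of length ≥2.
BIN: L -> SAS becomes L -> SB, B -> AS.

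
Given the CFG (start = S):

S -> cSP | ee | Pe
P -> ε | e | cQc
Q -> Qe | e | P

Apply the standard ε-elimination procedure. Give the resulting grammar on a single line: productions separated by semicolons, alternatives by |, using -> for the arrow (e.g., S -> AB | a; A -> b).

S -> e | Pe | cS | ee | cSP; P -> e | cc | cQc; Q -> P | e | Qe

Nullable set: {P, Q}.
S -> Pe: P nullable, giving Pe | e.
S -> cSP: P nullable, giving cS | cSP.
Drop P -> ε.
P -> cQc: Q nullable, giving cQc | cc.
Q -> P: P nullable, giving P.
Q -> Qe: Q nullable, giving Qe | e.
Unchanged (no nullable symbols): S -> ee; P -> e; Q -> e.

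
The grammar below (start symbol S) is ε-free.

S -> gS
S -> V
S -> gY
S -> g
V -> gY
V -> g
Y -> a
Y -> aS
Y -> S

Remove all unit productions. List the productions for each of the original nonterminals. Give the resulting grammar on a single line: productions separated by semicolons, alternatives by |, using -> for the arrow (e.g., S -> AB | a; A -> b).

Unit productions: S->V, Y->S.
Unit pairs (A ⇒* B via units): (S,V), (Y,S), (Y,V).
S: inherits non-unit rules of {S, V} → g | gS | gY.
V: inherits non-unit rules of {V} → g | gY.
Y: inherits non-unit rules of {S, V, Y} → a | aS | g | gS | gY.

S -> g | gS | gY; V -> g | gY; Y -> a | g | aS | gS | gY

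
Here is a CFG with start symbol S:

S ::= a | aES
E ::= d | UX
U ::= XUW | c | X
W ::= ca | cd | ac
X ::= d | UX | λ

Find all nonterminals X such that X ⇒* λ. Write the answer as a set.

{E, U, X}

Directly nullable (have an ε-rule): {X}.
U is nullable via U -> X (every symbol on the right is already known nullable).
E is nullable via E -> UX (every symbol on the right is already known nullable).
Not nullable: S, W — each has a terminal in every rule's right-hand side or depends on a non-nullable symbol.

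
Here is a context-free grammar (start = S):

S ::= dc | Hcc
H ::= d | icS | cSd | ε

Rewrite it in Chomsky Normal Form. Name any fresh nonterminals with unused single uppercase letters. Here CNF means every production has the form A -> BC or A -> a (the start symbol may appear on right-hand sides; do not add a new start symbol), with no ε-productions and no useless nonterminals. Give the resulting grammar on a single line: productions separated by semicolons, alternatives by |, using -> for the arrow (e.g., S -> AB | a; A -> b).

Nullable: {H}; after ε-elimination: S -> cc | dc | Hcc; H -> d | cSd | icS.
No unit productions to eliminate.
TERM: introduce A -> c, B -> d, C -> i and substitute in every rule of length ≥2.
BIN: H -> ASB becomes H -> AD, D -> SB; H -> CAS becomes H -> CE, E -> AS; S -> HAA becomes S -> HF, F -> AA.

S -> AA | BA | HF; A -> c; B -> d; C -> i; D -> SB; E -> AS; F -> AA; H -> d | AD | CE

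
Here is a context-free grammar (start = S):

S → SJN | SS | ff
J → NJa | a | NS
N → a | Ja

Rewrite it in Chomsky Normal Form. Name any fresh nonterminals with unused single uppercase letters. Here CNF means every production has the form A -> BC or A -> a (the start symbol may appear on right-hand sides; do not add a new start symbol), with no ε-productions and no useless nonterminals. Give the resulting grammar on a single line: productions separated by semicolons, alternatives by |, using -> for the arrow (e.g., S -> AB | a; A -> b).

S -> BB | SD | SS; A -> a; B -> f; C -> JA; D -> JN; J -> a | NC | NS; N -> a | JA

No ε-productions.
No unit productions to eliminate.
TERM: introduce A -> a, B -> f and substitute in every rule of length ≥2.
BIN: J -> NJA becomes J -> NC, C -> JA; S -> SJN becomes S -> SD, D -> JN.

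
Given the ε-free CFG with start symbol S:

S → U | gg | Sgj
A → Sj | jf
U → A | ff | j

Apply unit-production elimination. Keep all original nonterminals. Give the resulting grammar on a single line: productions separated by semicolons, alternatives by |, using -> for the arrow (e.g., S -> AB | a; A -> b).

Unit productions: S->U, U->A.
Unit pairs (A ⇒* B via units): (S,A), (S,U), (U,A).
S: inherits non-unit rules of {A, S, U} → Sgj | Sj | ff | gg | j | jf.
A: inherits non-unit rules of {A} → Sj | jf.
U: inherits non-unit rules of {A, U} → Sj | ff | j | jf.

S -> j | Sj | ff | gg | jf | Sgj; A -> Sj | jf; U -> j | Sj | ff | jf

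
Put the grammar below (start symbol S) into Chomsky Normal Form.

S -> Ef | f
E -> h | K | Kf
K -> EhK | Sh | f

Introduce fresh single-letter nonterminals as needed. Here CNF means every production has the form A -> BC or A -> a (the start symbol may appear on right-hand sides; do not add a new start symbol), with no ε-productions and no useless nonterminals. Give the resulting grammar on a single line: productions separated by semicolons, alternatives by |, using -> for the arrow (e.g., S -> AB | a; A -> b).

S -> f | EB; A -> h; B -> f; C -> AK; D -> AK; E -> f | h | EC | KB | SA; K -> f | ED | SA

No ε-productions.
After unit-elimination: S -> f | Ef; E -> f | h | Kf | Sh | EhK; K -> f | Sh | EhK.
TERM: introduce B -> f, A -> h and substitute in every rule of length ≥2.
BIN: E -> EAK becomes E -> EC, C -> AK; K -> EAK becomes K -> ED, D -> AK.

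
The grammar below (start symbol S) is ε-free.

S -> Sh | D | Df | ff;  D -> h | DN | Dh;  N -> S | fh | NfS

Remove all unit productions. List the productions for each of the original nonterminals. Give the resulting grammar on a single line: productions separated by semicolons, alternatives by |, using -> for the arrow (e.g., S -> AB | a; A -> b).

S -> h | DN | Df | Dh | Sh | ff; D -> h | DN | Dh; N -> h | DN | Df | Dh | Sh | ff | fh | NfS

Unit productions: N->S, S->D.
Unit pairs (A ⇒* B via units): (N,D), (N,S), (S,D).
S: inherits non-unit rules of {D, S} → DN | Df | Dh | Sh | ff | h.
D: inherits non-unit rules of {D} → DN | Dh | h.
N: inherits non-unit rules of {D, N, S} → DN | Df | Dh | NfS | Sh | ff | fh | h.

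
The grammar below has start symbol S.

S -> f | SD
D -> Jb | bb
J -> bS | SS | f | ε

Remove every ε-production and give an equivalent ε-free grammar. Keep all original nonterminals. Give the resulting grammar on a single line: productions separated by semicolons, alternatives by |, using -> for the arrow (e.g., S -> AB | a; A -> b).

S -> f | SD; D -> b | Jb | bb; J -> f | SS | bS

Nullable set: {J}.
D -> Jb: J nullable, giving Jb | b.
Drop J -> ε.
Unchanged (no nullable symbols): S -> SD; S -> f; D -> bb; J -> SS; J -> bS; J -> f.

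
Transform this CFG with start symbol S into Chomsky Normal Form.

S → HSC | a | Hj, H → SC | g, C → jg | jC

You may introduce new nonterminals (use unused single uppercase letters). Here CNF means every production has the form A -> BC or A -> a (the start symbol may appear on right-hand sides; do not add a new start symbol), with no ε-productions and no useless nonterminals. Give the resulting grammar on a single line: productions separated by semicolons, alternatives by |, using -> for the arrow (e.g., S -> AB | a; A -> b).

No ε-productions.
No unit productions to eliminate.
TERM: introduce B -> g, A -> j and substitute in every rule of length ≥2.
BIN: S -> HSC becomes S -> HD, D -> SC.

S -> a | HA | HD; A -> j; B -> g; C -> AB | AC; D -> SC; H -> g | SC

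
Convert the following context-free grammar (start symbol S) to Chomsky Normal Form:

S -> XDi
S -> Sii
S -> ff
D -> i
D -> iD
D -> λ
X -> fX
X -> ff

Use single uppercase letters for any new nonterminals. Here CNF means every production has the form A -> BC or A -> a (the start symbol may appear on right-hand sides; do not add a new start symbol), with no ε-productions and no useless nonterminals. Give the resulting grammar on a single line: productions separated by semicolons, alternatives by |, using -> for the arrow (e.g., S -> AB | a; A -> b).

Nullable: {D}; after ε-elimination: S -> Xi | ff | Sii | XDi; D -> i | iD; X -> fX | ff.
No unit productions to eliminate.
TERM: introduce B -> f, A -> i and substitute in every rule of length ≥2.
BIN: S -> SAA becomes S -> SC, C -> AA; S -> XDA becomes S -> XE, E -> DA.

S -> BB | SC | XA | XE; A -> i; B -> f; C -> AA; D -> i | AD; E -> DA; X -> BB | BX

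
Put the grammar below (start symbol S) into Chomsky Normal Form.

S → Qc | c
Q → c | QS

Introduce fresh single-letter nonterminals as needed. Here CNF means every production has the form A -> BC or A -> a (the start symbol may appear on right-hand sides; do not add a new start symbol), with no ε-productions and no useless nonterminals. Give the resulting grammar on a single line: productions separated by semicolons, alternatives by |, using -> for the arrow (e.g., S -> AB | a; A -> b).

No ε-productions.
No unit productions to eliminate.
TERM: introduce A -> c and substitute in every rule of length ≥2.

S -> c | QA; A -> c; Q -> c | QS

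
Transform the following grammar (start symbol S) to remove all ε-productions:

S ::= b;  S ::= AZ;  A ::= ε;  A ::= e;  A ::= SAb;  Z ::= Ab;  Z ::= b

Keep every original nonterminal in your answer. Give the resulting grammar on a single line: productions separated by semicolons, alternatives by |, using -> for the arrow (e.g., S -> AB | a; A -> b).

S -> Z | b | AZ; A -> e | Sb | SAb; Z -> b | Ab

Nullable set: {A}.
S -> AZ: A nullable, giving AZ | Z.
Drop A -> ε.
A -> SAb: A nullable, giving SAb | Sb.
Z -> Ab: A nullable, giving Ab | b.
Unchanged (no nullable symbols): S -> b; A -> e; Z -> b.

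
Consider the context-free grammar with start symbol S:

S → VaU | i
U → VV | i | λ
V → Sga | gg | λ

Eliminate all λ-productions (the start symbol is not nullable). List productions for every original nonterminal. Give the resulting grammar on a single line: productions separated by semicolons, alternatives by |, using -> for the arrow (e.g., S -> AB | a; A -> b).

S -> a | i | Va | aU | VaU; U -> V | i | VV; V -> gg | Sga

Nullable set: {U, V}.
S -> VaU: V, U nullable, giving Va | VaU | a | aU.
Drop U -> λ.
U -> VV: V, V nullable, giving V | VV.
Drop V -> λ.
Unchanged (no nullable symbols): S -> i; U -> i; V -> Sga; V -> gg.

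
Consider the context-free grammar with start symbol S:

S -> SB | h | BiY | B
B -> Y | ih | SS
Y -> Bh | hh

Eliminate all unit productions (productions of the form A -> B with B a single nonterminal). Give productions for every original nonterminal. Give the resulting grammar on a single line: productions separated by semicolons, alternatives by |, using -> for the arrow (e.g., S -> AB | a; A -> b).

S -> h | Bh | SB | SS | hh | ih | BiY; B -> Bh | SS | hh | ih; Y -> Bh | hh

Unit productions: B->Y, S->B.
Unit pairs (A ⇒* B via units): (B,Y), (S,B), (S,Y).
S: inherits non-unit rules of {B, S, Y} → Bh | BiY | SB | SS | h | hh | ih.
B: inherits non-unit rules of {B, Y} → Bh | SS | hh | ih.
Y: inherits non-unit rules of {Y} → Bh | hh.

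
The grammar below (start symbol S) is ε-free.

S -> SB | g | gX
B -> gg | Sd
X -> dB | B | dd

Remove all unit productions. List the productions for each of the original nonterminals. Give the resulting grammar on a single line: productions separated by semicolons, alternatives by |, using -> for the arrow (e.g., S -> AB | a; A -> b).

S -> g | SB | gX; B -> Sd | gg; X -> Sd | dB | dd | gg

Unit productions: X->B.
Unit pairs (A ⇒* B via units): (X,B).
S: inherits non-unit rules of {S} → SB | g | gX.
B: inherits non-unit rules of {B} → Sd | gg.
X: inherits non-unit rules of {B, X} → Sd | dB | dd | gg.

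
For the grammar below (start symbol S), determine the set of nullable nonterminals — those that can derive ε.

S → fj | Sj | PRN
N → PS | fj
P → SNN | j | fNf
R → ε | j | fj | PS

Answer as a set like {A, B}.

{R}

Directly nullable (have an ε-rule): {R}.
Not nullable: N, P, S — each has a terminal in every rule's right-hand side or depends on a non-nullable symbol.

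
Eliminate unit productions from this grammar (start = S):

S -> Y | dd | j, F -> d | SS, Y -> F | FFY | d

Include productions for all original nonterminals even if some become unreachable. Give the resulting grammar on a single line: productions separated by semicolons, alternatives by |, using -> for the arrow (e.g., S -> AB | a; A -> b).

S -> d | j | SS | dd | FFY; F -> d | SS; Y -> d | SS | FFY

Unit productions: S->Y, Y->F.
Unit pairs (A ⇒* B via units): (S,F), (S,Y), (Y,F).
S: inherits non-unit rules of {F, S, Y} → FFY | SS | d | dd | j.
F: inherits non-unit rules of {F} → SS | d.
Y: inherits non-unit rules of {F, Y} → FFY | SS | d.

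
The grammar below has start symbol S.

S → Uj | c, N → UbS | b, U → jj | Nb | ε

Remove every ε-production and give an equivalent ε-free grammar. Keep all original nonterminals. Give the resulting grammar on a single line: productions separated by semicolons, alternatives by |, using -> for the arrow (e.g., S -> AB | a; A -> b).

S -> c | j | Uj; N -> b | bS | UbS; U -> Nb | jj

Nullable set: {U}.
S -> Uj: U nullable, giving Uj | j.
N -> UbS: U nullable, giving UbS | bS.
Drop U -> ε.
Unchanged (no nullable symbols): S -> c; N -> b; U -> Nb; U -> jj.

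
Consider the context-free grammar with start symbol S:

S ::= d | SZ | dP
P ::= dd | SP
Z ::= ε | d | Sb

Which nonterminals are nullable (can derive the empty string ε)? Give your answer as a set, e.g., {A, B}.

Directly nullable (have an ε-rule): {Z}.
Not nullable: P, S — each has a terminal in every rule's right-hand side or depends on a non-nullable symbol.

{Z}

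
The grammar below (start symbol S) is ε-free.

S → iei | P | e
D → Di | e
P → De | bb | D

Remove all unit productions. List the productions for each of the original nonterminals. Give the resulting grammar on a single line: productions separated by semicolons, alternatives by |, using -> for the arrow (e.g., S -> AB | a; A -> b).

Unit productions: P->D, S->P.
Unit pairs (A ⇒* B via units): (P,D), (S,D), (S,P).
S: inherits non-unit rules of {D, P, S} → De | Di | bb | e | iei.
D: inherits non-unit rules of {D} → Di | e.
P: inherits non-unit rules of {D, P} → De | Di | bb | e.

S -> e | De | Di | bb | iei; D -> e | Di; P -> e | De | Di | bb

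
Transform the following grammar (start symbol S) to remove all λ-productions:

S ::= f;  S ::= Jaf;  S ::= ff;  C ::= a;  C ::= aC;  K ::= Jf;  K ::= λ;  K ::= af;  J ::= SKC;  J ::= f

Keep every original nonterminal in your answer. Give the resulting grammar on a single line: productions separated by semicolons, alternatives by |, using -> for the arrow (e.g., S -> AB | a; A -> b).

S -> f | ff | Jaf; C -> a | aC; J -> f | SC | SKC; K -> Jf | af

Nullable set: {K}.
J -> SKC: K nullable, giving SC | SKC.
Drop K -> λ.
Unchanged (no nullable symbols): S -> Jaf; S -> f; S -> ff; C -> a; C -> aC; J -> f; K -> Jf; K -> af.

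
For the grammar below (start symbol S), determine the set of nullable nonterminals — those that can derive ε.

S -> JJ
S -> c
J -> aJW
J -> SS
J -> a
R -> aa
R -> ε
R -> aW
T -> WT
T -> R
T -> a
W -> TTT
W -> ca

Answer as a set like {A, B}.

Directly nullable (have an ε-rule): {R}.
T is nullable via T -> R (every symbol on the right is already known nullable).
W is nullable via W -> TTT (every symbol on the right is already known nullable).
Not nullable: J, S — each has a terminal in every rule's right-hand side or depends on a non-nullable symbol.

{R, T, W}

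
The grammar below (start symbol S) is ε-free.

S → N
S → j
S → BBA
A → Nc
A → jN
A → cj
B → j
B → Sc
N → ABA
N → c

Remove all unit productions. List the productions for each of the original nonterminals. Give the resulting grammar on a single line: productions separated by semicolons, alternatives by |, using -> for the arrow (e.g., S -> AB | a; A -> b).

Unit productions: S->N.
Unit pairs (A ⇒* B via units): (S,N).
S: inherits non-unit rules of {N, S} → ABA | BBA | c | j.
A: inherits non-unit rules of {A} → Nc | cj | jN.
B: inherits non-unit rules of {B} → Sc | j.
N: inherits non-unit rules of {N} → ABA | c.

S -> c | j | ABA | BBA; A -> Nc | cj | jN; B -> j | Sc; N -> c | ABA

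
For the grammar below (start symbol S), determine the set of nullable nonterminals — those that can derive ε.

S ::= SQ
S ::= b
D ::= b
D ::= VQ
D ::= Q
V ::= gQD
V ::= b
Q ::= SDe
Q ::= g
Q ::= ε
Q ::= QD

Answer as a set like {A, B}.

Directly nullable (have an ε-rule): {Q}.
D is nullable via D -> Q (every symbol on the right is already known nullable).
Not nullable: S, V — each has a terminal in every rule's right-hand side or depends on a non-nullable symbol.

{D, Q}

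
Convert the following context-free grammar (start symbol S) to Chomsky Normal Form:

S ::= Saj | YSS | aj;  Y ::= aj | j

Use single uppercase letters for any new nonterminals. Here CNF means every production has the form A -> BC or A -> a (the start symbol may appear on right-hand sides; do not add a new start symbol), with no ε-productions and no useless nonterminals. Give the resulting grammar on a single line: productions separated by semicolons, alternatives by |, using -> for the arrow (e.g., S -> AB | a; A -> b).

S -> AB | SC | YD; A -> a; B -> j; C -> AB; D -> SS; Y -> j | AB

No ε-productions.
No unit productions to eliminate.
TERM: introduce A -> a, B -> j and substitute in every rule of length ≥2.
BIN: S -> SAB becomes S -> SC, C -> AB; S -> YSS becomes S -> YD, D -> SS.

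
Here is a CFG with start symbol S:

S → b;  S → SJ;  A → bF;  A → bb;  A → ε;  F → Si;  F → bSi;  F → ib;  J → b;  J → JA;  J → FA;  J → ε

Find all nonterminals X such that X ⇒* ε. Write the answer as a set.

{A, J}

Directly nullable (have an ε-rule): {A, J}.
Not nullable: F, S — each has a terminal in every rule's right-hand side or depends on a non-nullable symbol.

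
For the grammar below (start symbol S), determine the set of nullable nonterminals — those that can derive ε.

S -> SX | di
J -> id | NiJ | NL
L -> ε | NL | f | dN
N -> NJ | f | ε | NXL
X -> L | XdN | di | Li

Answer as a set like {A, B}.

{J, L, N, X}

Directly nullable (have an ε-rule): {L, N}.
J is nullable via J -> NL (every symbol on the right is already known nullable).
X is nullable via X -> L (every symbol on the right is already known nullable).
Not nullable: S — each has a terminal in every rule's right-hand side or depends on a non-nullable symbol.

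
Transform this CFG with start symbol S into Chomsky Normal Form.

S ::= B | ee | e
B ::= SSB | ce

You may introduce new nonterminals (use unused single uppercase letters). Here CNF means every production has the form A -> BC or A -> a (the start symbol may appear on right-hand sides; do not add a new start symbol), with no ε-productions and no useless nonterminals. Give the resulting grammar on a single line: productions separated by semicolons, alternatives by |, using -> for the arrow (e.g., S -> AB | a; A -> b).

No ε-productions.
After unit-elimination: S -> e | ce | ee | SSB; B -> ce | SSB.
TERM: introduce A -> c, C -> e and substitute in every rule of length ≥2.
BIN: B -> SSB becomes B -> SD, D -> SB; S -> SSB becomes S -> SE, E -> SB.

S -> e | AC | CC | SE; A -> c; B -> AC | SD; C -> e; D -> SB; E -> SB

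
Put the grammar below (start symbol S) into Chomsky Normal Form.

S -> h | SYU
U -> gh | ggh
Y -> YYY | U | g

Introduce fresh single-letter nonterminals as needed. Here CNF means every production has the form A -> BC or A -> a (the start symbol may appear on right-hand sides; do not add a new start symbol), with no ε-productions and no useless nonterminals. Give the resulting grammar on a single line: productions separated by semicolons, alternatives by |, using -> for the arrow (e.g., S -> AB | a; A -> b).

S -> h | SC; A -> g; B -> h; C -> YU; D -> AB; E -> AB; F -> YY; U -> AB | AD; Y -> g | AB | AE | YF

No ε-productions.
After unit-elimination: S -> h | SYU; U -> gh | ggh; Y -> g | gh | YYY | ggh.
TERM: introduce A -> g, B -> h and substitute in every rule of length ≥2.
BIN: S -> SYU becomes S -> SC, C -> YU; U -> AAB becomes U -> AD, D -> AB; Y -> AAB becomes Y -> AE, E -> AB; Y -> YYY becomes Y -> YF, F -> YY.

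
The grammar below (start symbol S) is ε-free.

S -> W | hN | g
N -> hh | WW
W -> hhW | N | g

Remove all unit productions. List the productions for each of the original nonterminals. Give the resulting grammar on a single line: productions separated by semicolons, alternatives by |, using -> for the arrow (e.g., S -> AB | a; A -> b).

S -> g | WW | hN | hh | hhW; N -> WW | hh; W -> g | WW | hh | hhW

Unit productions: S->W, W->N.
Unit pairs (A ⇒* B via units): (S,N), (S,W), (W,N).
S: inherits non-unit rules of {N, S, W} → WW | g | hN | hh | hhW.
N: inherits non-unit rules of {N} → WW | hh.
W: inherits non-unit rules of {N, W} → WW | g | hh | hhW.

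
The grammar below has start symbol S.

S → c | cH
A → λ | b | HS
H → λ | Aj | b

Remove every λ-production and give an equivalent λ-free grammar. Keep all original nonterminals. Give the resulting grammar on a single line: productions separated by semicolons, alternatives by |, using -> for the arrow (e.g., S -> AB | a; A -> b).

S -> c | cH; A -> S | b | HS; H -> b | j | Aj

Nullable set: {A, H}.
S -> cH: H nullable, giving c | cH.
Drop A -> λ.
A -> HS: H nullable, giving HS | S.
Drop H -> λ.
H -> Aj: A nullable, giving Aj | j.
Unchanged (no nullable symbols): S -> c; A -> b; H -> b.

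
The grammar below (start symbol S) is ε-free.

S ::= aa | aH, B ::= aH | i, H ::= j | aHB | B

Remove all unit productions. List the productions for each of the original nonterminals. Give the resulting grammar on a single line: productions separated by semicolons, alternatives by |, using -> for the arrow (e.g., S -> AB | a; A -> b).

S -> aH | aa; B -> i | aH; H -> i | j | aH | aHB

Unit productions: H->B.
Unit pairs (A ⇒* B via units): (H,B).
S: inherits non-unit rules of {S} → aH | aa.
B: inherits non-unit rules of {B} → aH | i.
H: inherits non-unit rules of {B, H} → aH | aHB | i | j.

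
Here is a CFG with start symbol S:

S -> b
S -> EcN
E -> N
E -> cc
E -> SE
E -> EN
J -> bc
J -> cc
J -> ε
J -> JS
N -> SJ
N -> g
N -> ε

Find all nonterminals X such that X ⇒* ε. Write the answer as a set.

Directly nullable (have an ε-rule): {J, N}.
E is nullable via E -> N (every symbol on the right is already known nullable).
Not nullable: S — each has a terminal in every rule's right-hand side or depends on a non-nullable symbol.

{E, J, N}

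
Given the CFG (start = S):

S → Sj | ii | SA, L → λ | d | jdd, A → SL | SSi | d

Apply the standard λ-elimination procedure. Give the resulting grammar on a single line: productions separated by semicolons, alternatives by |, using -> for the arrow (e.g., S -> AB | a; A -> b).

S -> SA | Sj | ii; A -> S | d | SL | SSi; L -> d | jdd

Nullable set: {L}.
A -> SL: L nullable, giving S | SL.
Drop L -> λ.
Unchanged (no nullable symbols): S -> SA; S -> Sj; S -> ii; A -> SSi; A -> d; L -> d; L -> jdd.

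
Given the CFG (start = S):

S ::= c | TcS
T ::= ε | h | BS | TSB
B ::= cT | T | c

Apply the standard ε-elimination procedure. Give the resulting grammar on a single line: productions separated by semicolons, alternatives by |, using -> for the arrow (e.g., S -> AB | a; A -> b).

Nullable set: {B, T}.
S -> TcS: T nullable, giving TcS | cS.
B -> T: T nullable, giving T.
B -> cT: T nullable, giving c | cT.
Drop T -> ε.
T -> BS: B nullable, giving BS | S.
T -> TSB: T, B nullable, giving S | SB | TS | TSB.
Unchanged (no nullable symbols): S -> c; B -> c; T -> h.

S -> c | cS | TcS; B -> T | c | cT; T -> S | h | BS | SB | TS | TSB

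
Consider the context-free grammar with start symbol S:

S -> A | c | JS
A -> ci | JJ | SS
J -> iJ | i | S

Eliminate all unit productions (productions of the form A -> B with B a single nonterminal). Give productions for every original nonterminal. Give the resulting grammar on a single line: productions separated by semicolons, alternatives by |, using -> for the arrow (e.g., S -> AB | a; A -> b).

Unit productions: J->S, S->A.
Unit pairs (A ⇒* B via units): (J,A), (J,S), (S,A).
S: inherits non-unit rules of {A, S} → JJ | JS | SS | c | ci.
A: inherits non-unit rules of {A} → JJ | SS | ci.
J: inherits non-unit rules of {A, J, S} → JJ | JS | SS | c | ci | i | iJ.

S -> c | JJ | JS | SS | ci; A -> JJ | SS | ci; J -> c | i | JJ | JS | SS | ci | iJ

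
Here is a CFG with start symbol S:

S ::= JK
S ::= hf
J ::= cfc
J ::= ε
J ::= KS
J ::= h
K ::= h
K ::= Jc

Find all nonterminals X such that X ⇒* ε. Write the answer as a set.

{J}

Directly nullable (have an ε-rule): {J}.
Not nullable: K, S — each has a terminal in every rule's right-hand side or depends on a non-nullable symbol.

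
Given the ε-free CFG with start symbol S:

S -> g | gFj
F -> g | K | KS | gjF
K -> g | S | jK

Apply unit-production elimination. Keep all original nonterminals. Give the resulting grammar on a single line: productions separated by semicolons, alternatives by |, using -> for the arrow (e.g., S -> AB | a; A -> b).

Unit productions: F->K, K->S.
Unit pairs (A ⇒* B via units): (F,K), (F,S), (K,S).
S: inherits non-unit rules of {S} → g | gFj.
F: inherits non-unit rules of {F, K, S} → KS | g | gFj | gjF | jK.
K: inherits non-unit rules of {K, S} → g | gFj | jK.

S -> g | gFj; F -> g | KS | jK | gFj | gjF; K -> g | jK | gFj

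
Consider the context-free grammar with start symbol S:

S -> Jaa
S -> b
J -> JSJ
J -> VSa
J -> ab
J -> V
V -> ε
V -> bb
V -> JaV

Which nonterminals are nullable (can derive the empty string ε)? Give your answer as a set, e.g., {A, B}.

Directly nullable (have an ε-rule): {V}.
J is nullable via J -> V (every symbol on the right is already known nullable).
Not nullable: S — each has a terminal in every rule's right-hand side or depends on a non-nullable symbol.

{J, V}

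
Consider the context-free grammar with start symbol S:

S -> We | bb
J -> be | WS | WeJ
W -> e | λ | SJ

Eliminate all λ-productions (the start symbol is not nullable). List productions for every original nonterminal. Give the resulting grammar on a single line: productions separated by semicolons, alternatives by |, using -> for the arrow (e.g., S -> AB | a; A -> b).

Nullable set: {W}.
S -> We: W nullable, giving We | e.
J -> WS: W nullable, giving S | WS.
J -> WeJ: W nullable, giving WeJ | eJ.
Drop W -> λ.
Unchanged (no nullable symbols): S -> bb; J -> be; W -> SJ; W -> e.

S -> e | We | bb; J -> S | WS | be | eJ | WeJ; W -> e | SJ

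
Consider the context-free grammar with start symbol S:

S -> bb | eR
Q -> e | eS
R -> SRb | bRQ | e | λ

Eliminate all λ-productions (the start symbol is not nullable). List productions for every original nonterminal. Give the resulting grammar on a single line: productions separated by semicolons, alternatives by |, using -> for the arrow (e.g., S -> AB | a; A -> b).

Nullable set: {R}.
S -> eR: R nullable, giving e | eR.
Drop R -> λ.
R -> SRb: R nullable, giving SRb | Sb.
R -> bRQ: R nullable, giving bQ | bRQ.
Unchanged (no nullable symbols): S -> bb; Q -> e; Q -> eS; R -> e.

S -> e | bb | eR; Q -> e | eS; R -> e | Sb | bQ | SRb | bRQ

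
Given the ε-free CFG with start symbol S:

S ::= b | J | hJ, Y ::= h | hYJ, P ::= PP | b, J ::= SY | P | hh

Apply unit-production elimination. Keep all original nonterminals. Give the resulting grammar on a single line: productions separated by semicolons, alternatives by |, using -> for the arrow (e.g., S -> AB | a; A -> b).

Unit productions: J->P, S->J.
Unit pairs (A ⇒* B via units): (J,P), (S,J), (S,P).
S: inherits non-unit rules of {J, P, S} → PP | SY | b | hJ | hh.
J: inherits non-unit rules of {J, P} → PP | SY | b | hh.
P: inherits non-unit rules of {P} → PP | b.
Y: inherits non-unit rules of {Y} → h | hYJ.

S -> b | PP | SY | hJ | hh; J -> b | PP | SY | hh; P -> b | PP; Y -> h | hYJ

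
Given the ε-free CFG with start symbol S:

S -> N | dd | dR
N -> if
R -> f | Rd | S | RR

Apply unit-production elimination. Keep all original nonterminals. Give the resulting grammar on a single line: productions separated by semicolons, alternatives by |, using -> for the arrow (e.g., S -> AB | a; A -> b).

S -> dR | dd | if; N -> if; R -> f | RR | Rd | dR | dd | if

Unit productions: R->S, S->N.
Unit pairs (A ⇒* B via units): (R,N), (R,S), (S,N).
S: inherits non-unit rules of {N, S} → dR | dd | if.
N: inherits non-unit rules of {N} → if.
R: inherits non-unit rules of {N, R, S} → RR | Rd | dR | dd | f | if.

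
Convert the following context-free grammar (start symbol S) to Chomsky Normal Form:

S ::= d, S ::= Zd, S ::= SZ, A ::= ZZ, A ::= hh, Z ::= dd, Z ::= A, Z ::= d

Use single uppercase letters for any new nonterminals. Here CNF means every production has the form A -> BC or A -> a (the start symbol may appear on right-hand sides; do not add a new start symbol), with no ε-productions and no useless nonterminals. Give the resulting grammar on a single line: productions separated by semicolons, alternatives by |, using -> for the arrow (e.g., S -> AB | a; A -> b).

No ε-productions.
After unit-elimination: S -> d | SZ | Zd; A -> ZZ | hh; Z -> d | ZZ | dd | hh.
TERM: introduce C -> d, B -> h and substitute in every rule of length ≥2.
Drop unreachable/unproductive: A.

S -> d | SZ | ZC; B -> h; C -> d; Z -> d | BB | CC | ZZ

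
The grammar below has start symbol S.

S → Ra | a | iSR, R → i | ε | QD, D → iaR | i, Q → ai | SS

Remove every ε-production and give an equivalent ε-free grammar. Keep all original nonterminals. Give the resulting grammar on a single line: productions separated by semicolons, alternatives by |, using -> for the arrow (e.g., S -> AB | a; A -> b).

Nullable set: {R}.
S -> Ra: R nullable, giving Ra | a.
S -> iSR: R nullable, giving iS | iSR.
D -> iaR: R nullable, giving ia | iaR.
Drop R -> ε.
Unchanged (no nullable symbols): S -> a; D -> i; Q -> SS; Q -> ai; R -> QD; R -> i.

S -> a | Ra | iS | iSR; D -> i | ia | iaR; Q -> SS | ai; R -> i | QD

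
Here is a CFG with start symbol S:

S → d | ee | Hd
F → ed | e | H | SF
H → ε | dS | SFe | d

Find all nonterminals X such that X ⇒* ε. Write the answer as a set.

{F, H}

Directly nullable (have an ε-rule): {H}.
F is nullable via F -> H (every symbol on the right is already known nullable).
Not nullable: S — each has a terminal in every rule's right-hand side or depends on a non-nullable symbol.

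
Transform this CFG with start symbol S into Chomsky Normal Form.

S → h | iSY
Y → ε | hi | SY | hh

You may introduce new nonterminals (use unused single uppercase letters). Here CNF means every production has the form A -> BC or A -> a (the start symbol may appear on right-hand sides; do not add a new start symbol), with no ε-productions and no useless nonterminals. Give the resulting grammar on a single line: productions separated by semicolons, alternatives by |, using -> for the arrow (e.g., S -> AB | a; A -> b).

S -> h | AC | AS; A -> i; B -> h; C -> SY; D -> SY; Y -> h | AD | AS | BA | BB | SY

Nullable: {Y}; after ε-elimination: S -> h | iS | iSY; Y -> S | SY | hh | hi.
After unit-elimination: S -> h | iS | iSY; Y -> h | SY | hh | hi | iS | iSY.
TERM: introduce B -> h, A -> i and substitute in every rule of length ≥2.
BIN: S -> ASY becomes S -> AC, C -> SY; Y -> ASY becomes Y -> AD, D -> SY.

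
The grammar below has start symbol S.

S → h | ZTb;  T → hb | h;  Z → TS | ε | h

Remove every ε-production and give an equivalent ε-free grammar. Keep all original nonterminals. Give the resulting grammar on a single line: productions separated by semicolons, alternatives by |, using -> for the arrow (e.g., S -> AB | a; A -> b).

Nullable set: {Z}.
S -> ZTb: Z nullable, giving Tb | ZTb.
Drop Z -> ε.
Unchanged (no nullable symbols): S -> h; T -> h; T -> hb; Z -> TS; Z -> h.

S -> h | Tb | ZTb; T -> h | hb; Z -> h | TS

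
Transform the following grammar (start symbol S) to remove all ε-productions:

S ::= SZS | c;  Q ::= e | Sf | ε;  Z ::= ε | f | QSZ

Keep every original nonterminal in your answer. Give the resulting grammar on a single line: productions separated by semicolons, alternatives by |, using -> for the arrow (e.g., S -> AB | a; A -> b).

S -> c | SS | SZS; Q -> e | Sf; Z -> S | f | QS | SZ | QSZ

Nullable set: {Q, Z}.
S -> SZS: Z nullable, giving SS | SZS.
Drop Q -> ε.
Drop Z -> ε.
Z -> QSZ: Q, Z nullable, giving QS | QSZ | S | SZ.
Unchanged (no nullable symbols): S -> c; Q -> Sf; Q -> e; Z -> f.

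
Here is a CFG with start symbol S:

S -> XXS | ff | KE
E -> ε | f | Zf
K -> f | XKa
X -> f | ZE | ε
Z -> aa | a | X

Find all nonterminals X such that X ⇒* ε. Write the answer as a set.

Directly nullable (have an ε-rule): {E, X}.
Z is nullable via Z -> X (every symbol on the right is already known nullable).
Not nullable: K, S — each has a terminal in every rule's right-hand side or depends on a non-nullable symbol.

{E, X, Z}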